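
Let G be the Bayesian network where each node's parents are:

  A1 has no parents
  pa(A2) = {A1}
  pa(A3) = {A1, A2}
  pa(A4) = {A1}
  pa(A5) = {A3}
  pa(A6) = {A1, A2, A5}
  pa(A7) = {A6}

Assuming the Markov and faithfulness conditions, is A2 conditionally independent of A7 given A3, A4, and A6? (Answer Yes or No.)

Enumerating the 5 paths from A2 to A7 and testing each for blocking by {A3, A4, A6}:
Path 1: A2 ← A1 → A6 → A7
  A6 is a chain here and A6 is conditioned on, so the path is blocked at A6.
Path 2: A2 ← A1 → A3 → A5 → A6 → A7
  A3 is a chain here and A3 is conditioned on, so the path is blocked at A3.
Path 3: A2 → A6 → A7
  A6 is a chain here and A6 is conditioned on, so the path is blocked at A6.
Path 4: A2 → A3 ← A1 → A6 → A7
  A6 is a chain here and A6 is conditioned on, so the path is blocked at A6.
Path 5: A2 → A3 → A5 → A6 → A7
  A3 is a chain here and A3 is conditioned on, so the path is blocked at A3.
All paths are blocked; A2 ⊥ A7 | {A3, A4, A6} holds.

Yes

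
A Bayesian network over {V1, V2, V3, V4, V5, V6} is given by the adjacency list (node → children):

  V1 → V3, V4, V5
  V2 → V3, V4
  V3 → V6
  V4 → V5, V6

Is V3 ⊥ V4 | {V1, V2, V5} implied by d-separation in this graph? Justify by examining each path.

There are 4 undirected paths between V3 and V4; checking each against the conditioning set {V1, V2, V5}:
Path 1: V3 → V6 ← V4
  V6 is a collider here and neither V6 nor any of its descendants is conditioned on, so the collider stays closed — the path is blocked at V6.
Path 2: V3 ← V1 → V5 ← V4
  V1 is a fork here and V1 is conditioned on, so the path is blocked at V1.
Path 3: V3 ← V1 → V4
  V1 is a fork here and V1 is conditioned on, so the path is blocked at V1.
Path 4: V3 ← V2 → V4
  V2 is a fork here and V2 is conditioned on, so the path is blocked at V2.
All paths are blocked; V3 ⊥ V4 | {V1, V2, V5} holds.

Yes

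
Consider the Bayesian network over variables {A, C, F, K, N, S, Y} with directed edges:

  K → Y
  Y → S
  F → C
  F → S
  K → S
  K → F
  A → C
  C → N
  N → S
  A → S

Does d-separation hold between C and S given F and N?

No — C and S are not d-separated given {F, N}.

Enumerating the 5 paths from C to S and testing each for blocking by {F, N}:
Path 1: C → N → S
  N is a chain here and N is conditioned on, so the path is blocked at N.
Path 2: C ← F ← K → Y → S
  F is a chain here and F is conditioned on, so the path is blocked at F.
Path 3: C ← F ← K → S
  F is a chain here and F is conditioned on, so the path is blocked at F.
Path 4: C ← F → S
  F is a fork here and F is conditioned on, so the path is blocked at F.
Path 5: C ← A → S
  A is a fork and A is not conditioned on — no node blocks this path, so it is active.
At least one path is unblocked, so d-separation fails.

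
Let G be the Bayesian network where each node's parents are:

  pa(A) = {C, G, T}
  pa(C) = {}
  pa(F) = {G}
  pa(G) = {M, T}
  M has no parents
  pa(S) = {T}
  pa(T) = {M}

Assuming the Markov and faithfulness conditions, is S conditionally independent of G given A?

No

There are 3 undirected paths between S and G; checking each against the conditioning set {A}:
Path 1: S ← T ← M → G
  T is a chain and T is not conditioned on; M is a fork and M is not conditioned on — no node blocks this path, so it is active.
Path 2: S ← T → G
  T is a fork and T is not conditioned on — no node blocks this path, so it is active.
Path 3: S ← T → A ← G
  T is a fork and T is not conditioned on; A is a collider and A is conditioned on, which opens it — no node blocks this path, so it is active.
Because an active path exists, S and G are not d-separated.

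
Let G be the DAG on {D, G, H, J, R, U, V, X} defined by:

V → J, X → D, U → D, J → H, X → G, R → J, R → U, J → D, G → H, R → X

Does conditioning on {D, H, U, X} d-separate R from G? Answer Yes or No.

No

There are 6 undirected paths between R and G; checking each against the conditioning set {D, H, U, X}:
Path 1: R → X → D ← J → H ← G
  X is a chain here and X is conditioned on, so the path is blocked at X.
Path 2: R → X → G
  X is a chain here and X is conditioned on, so the path is blocked at X.
Path 3: R → J → D ← X → G
  X is a fork here and X is conditioned on, so the path is blocked at X.
Path 4: R → J → H ← G
  J is a chain and J is not conditioned on; H is a collider and H is conditioned on, which opens it — no node blocks this path, so it is active.
Path 5: R → U → D ← X → G
  U is a chain here and U is conditioned on, so the path is blocked at U.
Path 6: R → U → D ← J → H ← G
  U is a chain here and U is conditioned on, so the path is blocked at U.
At least one path is unblocked, so d-separation fails.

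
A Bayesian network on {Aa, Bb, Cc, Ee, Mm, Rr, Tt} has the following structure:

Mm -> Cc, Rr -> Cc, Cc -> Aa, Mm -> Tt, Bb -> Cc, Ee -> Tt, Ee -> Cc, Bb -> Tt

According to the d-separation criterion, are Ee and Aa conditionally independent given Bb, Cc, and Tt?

Yes

There are 3 undirected paths between Ee and Aa; checking each against the conditioning set {Bb, Cc, Tt}:
  1. Ee → Cc → Aa — Cc:chain[blocks] ⇒ blocked
  2. Ee → Tt ← Mm → Cc → Aa — Tt:collider[open]; Mm:fork[open]; Cc:chain[blocks] ⇒ blocked
  3. Ee → Tt ← Bb → Cc → Aa — Tt:collider[open]; Bb:fork[blocks]; Cc:chain[blocks] ⇒ blocked
All paths are blocked; Ee ⊥ Aa | {Bb, Cc, Tt} holds.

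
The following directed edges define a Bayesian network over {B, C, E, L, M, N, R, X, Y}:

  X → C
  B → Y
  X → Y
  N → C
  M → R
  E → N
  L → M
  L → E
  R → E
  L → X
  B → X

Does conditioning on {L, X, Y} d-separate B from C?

There are 6 undirected paths between B and C; checking each against the conditioning set {L, X, Y}:
Path 1: B → Y ← X ← L → M → R → E → N → C
  X is a chain here and X is conditioned on, so the path is blocked at X.
Path 2: B → Y ← X ← L → E → N → C
  X is a chain here and X is conditioned on, so the path is blocked at X.
Path 3: B → Y ← X → C
  X is a fork here and X is conditioned on, so the path is blocked at X.
Path 4: B → X ← L → M → R → E → N → C
  L is a fork here and L is conditioned on, so the path is blocked at L.
Path 5: B → X ← L → E → N → C
  L is a fork here and L is conditioned on, so the path is blocked at L.
Path 6: B → X → C
  X is a chain here and X is conditioned on, so the path is blocked at X.
Every path is blocked, so B and C are d-separated given {L, X, Y}.

Yes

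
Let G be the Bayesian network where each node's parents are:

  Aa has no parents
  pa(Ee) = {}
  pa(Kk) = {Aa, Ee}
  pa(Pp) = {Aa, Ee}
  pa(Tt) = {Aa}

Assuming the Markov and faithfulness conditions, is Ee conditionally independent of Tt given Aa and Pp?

Yes — Ee and Tt are d-separated given {Aa, Pp}.

Enumerating the 2 paths from Ee to Tt and testing each for blocking by {Aa, Pp}:
Path 1: Ee → Kk ← Aa → Tt
  Kk is a collider here and neither Kk nor any of its descendants is conditioned on, so the collider stays closed — the path is blocked at Kk.
Path 2: Ee → Pp ← Aa → Tt
  Aa is a fork here and Aa is conditioned on, so the path is blocked at Aa.
All paths are blocked; Ee ⊥ Tt | {Aa, Pp} holds.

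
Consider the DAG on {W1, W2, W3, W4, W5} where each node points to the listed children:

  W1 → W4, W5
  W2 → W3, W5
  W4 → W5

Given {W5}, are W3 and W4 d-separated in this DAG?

We examine all 2 paths between W3 and W4:
Path 1: W3 ← W2 → W5 ← W1 → W4
  W2 is a fork and W2 is not conditioned on; W5 is a collider and W5 is conditioned on, which opens it; W1 is a fork and W1 is not conditioned on — no node blocks this path, so it is active.
Path 2: W3 ← W2 → W5 ← W4
  W2 is a fork and W2 is not conditioned on; W5 is a collider and W5 is conditioned on, which opens it — no node blocks this path, so it is active.
Since the path W3 ← W2 → W5 ← W1 → W4 is active, W3 and W4 are not d-separated given {W5}.

No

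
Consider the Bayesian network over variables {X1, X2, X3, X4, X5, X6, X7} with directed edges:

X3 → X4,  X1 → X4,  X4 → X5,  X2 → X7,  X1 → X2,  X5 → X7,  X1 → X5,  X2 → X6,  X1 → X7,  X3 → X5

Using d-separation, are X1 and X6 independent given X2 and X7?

Yes — X1 and X6 are d-separated given {X2, X7}.

There are 5 undirected paths between X1 and X6; checking each against the conditioning set {X2, X7}:
  1. X1 → X7 ← X2 → X6 — X7:collider[open]; X2:fork[blocks] ⇒ blocked
  2. X1 → X2 → X6 — X2:chain[blocks] ⇒ blocked
  3. X1 → X4 ← X3 → X5 → X7 ← X2 → X6 — X4:collider[open]; X3:fork[open]; X5:chain[open]; X7:collider[open]; X2:fork[blocks] ⇒ blocked
  4. X1 → X4 → X5 → X7 ← X2 → X6 — X4:chain[open]; X5:chain[open]; X7:collider[open]; X2:fork[blocks] ⇒ blocked
  5. X1 → X5 → X7 ← X2 → X6 — X5:chain[open]; X7:collider[open]; X2:fork[blocks] ⇒ blocked
All paths are blocked; X1 ⊥ X6 | {X2, X7} holds.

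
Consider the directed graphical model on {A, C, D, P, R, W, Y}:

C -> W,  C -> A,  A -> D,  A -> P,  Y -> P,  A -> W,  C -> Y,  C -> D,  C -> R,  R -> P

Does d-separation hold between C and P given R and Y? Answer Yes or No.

No

There are 5 undirected paths between C and P; checking each against the conditioning set {R, Y}:
Path 1: C → A → P
  A is a chain and A is not conditioned on — no node blocks this path, so it is active.
Path 2: C → R → P
  R is a chain here and R is conditioned on, so the path is blocked at R.
Path 3: C → Y → P
  Y is a chain here and Y is conditioned on, so the path is blocked at Y.
Path 4: C → W ← A → P
  W is a collider here and neither W nor any of its descendants is conditioned on, so the collider stays closed — the path is blocked at W.
Path 5: C → D ← A → P
  D is a collider here and neither D nor any of its descendants is conditioned on, so the collider stays closed — the path is blocked at D.
Because an active path exists, C and P are not d-separated.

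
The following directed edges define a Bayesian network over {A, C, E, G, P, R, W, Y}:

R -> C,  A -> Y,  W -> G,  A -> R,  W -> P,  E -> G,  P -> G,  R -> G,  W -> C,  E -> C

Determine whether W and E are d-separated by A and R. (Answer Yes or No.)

Yes

6 paths connect W and E; each must be blocked for d-separation to hold:
  1. W → G ← E — G:collider[blocks] ⇒ blocked
  2. W → G ← R → C ← E — G:collider[blocks]; R:fork[blocks]; C:collider[blocks] ⇒ blocked
  3. W → P → G ← E — P:chain[open]; G:collider[blocks] ⇒ blocked
  4. W → P → G ← R → C ← E — P:chain[open]; G:collider[blocks]; R:fork[blocks]; C:collider[blocks] ⇒ blocked
  5. W → C ← E — C:collider[blocks] ⇒ blocked
  6. W → C ← R → G ← E — C:collider[blocks]; R:fork[blocks]; G:collider[blocks] ⇒ blocked
Every path is blocked, so W and E are d-separated given {A, R}.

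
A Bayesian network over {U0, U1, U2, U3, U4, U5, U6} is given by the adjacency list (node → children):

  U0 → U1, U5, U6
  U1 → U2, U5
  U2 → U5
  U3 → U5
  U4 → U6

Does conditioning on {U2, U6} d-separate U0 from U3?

There are 3 undirected paths between U0 and U3; checking each against the conditioning set {U2, U6}:
Path 1: U0 → U1 → U2 → U5 ← U3
  U2 is a chain here and U2 is conditioned on, so the path is blocked at U2.
Path 2: U0 → U1 → U5 ← U3
  U5 is a collider here and neither U5 nor any of its descendants is conditioned on, so the collider stays closed — the path is blocked at U5.
Path 3: U0 → U5 ← U3
  U5 is a collider here and neither U5 nor any of its descendants is conditioned on, so the collider stays closed — the path is blocked at U5.
Since every path is blocked, d-separation holds.

Yes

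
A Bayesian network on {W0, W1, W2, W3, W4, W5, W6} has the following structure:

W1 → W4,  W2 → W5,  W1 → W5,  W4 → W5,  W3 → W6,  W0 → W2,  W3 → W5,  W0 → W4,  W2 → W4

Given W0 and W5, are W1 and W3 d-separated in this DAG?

No

We examine all 4 paths between W1 and W3:
  1. W1 → W5 ← W3 — W5:collider[open] ⇒ active
  2. W1 → W4 ← W2 → W5 ← W3 — W4:collider[open]; W2:fork[open]; W5:collider[open] ⇒ active
  3. W1 → W4 → W5 ← W3 — W4:chain[open]; W5:collider[open] ⇒ active
  4. W1 → W4 ← W0 → W2 → W5 ← W3 — W4:collider[open]; W0:fork[blocks]; W2:chain[open]; W5:collider[open] ⇒ blocked
Because an active path exists, W1 and W3 are not d-separated.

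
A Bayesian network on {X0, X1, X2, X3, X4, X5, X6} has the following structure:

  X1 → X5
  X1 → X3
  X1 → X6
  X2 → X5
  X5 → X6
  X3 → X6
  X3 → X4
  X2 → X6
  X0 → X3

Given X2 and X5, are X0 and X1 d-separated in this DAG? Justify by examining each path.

4 paths connect X0 and X1; each must be blocked for d-separation to hold:
  1. X0 → X3 ← X1 — X3:collider[blocks] ⇒ blocked
  2. X0 → X3 → X6 ← X5 ← X1 — X3:chain[open]; X6:collider[blocks]; X5:chain[blocks] ⇒ blocked
  3. X0 → X3 → X6 ← X1 — X3:chain[open]; X6:collider[blocks] ⇒ blocked
  4. X0 → X3 → X6 ← X2 → X5 ← X1 — X3:chain[open]; X6:collider[blocks]; X2:fork[blocks]; X5:collider[open] ⇒ blocked
Every path is blocked, so X0 and X1 are d-separated given {X2, X5}.

Yes — X0 and X1 are d-separated given {X2, X5}.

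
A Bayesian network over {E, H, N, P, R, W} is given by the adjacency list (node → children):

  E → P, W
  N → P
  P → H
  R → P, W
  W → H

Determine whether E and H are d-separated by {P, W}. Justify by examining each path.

Yes — E and H are d-separated given {P, W}.

4 paths connect E and H; each must be blocked for d-separation to hold:
  1. E → P ← R → W → H — P:collider[open]; R:fork[open]; W:chain[blocks] ⇒ blocked
  2. E → P → H — P:chain[blocks] ⇒ blocked
  3. E → W ← R → P → H — W:collider[open]; R:fork[open]; P:chain[blocks] ⇒ blocked
  4. E → W → H — W:chain[blocks] ⇒ blocked
All paths are blocked; E ⊥ H | {P, W} holds.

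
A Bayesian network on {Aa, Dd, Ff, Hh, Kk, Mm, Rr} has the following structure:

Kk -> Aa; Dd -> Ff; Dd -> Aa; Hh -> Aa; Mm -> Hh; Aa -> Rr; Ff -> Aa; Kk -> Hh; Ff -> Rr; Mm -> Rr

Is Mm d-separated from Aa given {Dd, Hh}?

There are 5 undirected paths between Mm and Aa; checking each against the conditioning set {Dd, Hh}:
Path 1: Mm → Rr ← Ff ← Dd → Aa
  Rr is a collider here and neither Rr nor any of its descendants is conditioned on, so the collider stays closed — the path is blocked at Rr.
Path 2: Mm → Rr ← Ff → Aa
  Rr is a collider here and neither Rr nor any of its descendants is conditioned on, so the collider stays closed — the path is blocked at Rr.
Path 3: Mm → Rr ← Aa
  Rr is a collider here and neither Rr nor any of its descendants is conditioned on, so the collider stays closed — the path is blocked at Rr.
Path 4: Mm → Hh → Aa
  Hh is a chain here and Hh is conditioned on, so the path is blocked at Hh.
Path 5: Mm → Hh ← Kk → Aa
  Hh is a collider and Hh is conditioned on, which opens it; Kk is a fork and Kk is not conditioned on — no node blocks this path, so it is active.
Since the path Mm → Hh ← Kk → Aa is active, Mm and Aa are not d-separated given {Dd, Hh}.

No — Mm and Aa are not d-separated given {Dd, Hh}.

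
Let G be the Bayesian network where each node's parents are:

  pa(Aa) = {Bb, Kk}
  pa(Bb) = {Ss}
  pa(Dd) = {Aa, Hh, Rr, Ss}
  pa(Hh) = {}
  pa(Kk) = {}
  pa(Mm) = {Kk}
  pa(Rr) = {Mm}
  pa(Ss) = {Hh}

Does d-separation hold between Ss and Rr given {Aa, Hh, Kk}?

6 paths connect Ss and Rr; each must be blocked for d-separation to hold:
Path 1: Ss → Bb → Aa ← Kk → Mm → Rr
  Kk is a fork here and Kk is conditioned on, so the path is blocked at Kk.
Path 2: Ss → Bb → Aa → Dd ← Rr
  Aa is a chain here and Aa is conditioned on, so the path is blocked at Aa.
Path 3: Ss ← Hh → Dd ← Rr
  Hh is a fork here and Hh is conditioned on, so the path is blocked at Hh.
Path 4: Ss ← Hh → Dd ← Aa ← Kk → Mm → Rr
  Hh is a fork here and Hh is conditioned on, so the path is blocked at Hh.
Path 5: Ss → Dd ← Rr
  Dd is a collider here and neither Dd nor any of its descendants is conditioned on, so the collider stays closed — the path is blocked at Dd.
Path 6: Ss → Dd ← Aa ← Kk → Mm → Rr
  Dd is a collider here and neither Dd nor any of its descendants is conditioned on, so the collider stays closed — the path is blocked at Dd.
All paths are blocked; Ss ⊥ Rr | {Aa, Hh, Kk} holds.

Yes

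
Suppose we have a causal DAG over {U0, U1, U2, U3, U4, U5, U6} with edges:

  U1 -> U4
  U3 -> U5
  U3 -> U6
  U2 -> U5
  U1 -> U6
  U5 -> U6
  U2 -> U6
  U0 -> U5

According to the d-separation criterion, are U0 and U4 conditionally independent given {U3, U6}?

No

We examine all 3 paths between U0 and U4:
  1. U0 → U5 → U6 ← U1 → U4 — U5:chain[open]; U6:collider[open]; U1:fork[open] ⇒ active
  2. U0 → U5 ← U2 → U6 ← U1 → U4 — U5:collider[open]; U2:fork[open]; U6:collider[open]; U1:fork[open] ⇒ active
  3. U0 → U5 ← U3 → U6 ← U1 → U4 — U5:collider[open]; U3:fork[blocks]; U6:collider[open]; U1:fork[open] ⇒ blocked
Because an active path exists, U0 and U4 are not d-separated.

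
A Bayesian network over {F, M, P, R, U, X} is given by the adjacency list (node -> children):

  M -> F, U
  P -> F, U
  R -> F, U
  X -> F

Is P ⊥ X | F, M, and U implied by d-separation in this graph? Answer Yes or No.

No — P and X are not d-separated given {F, M, U}.

We examine all 3 paths between P and X:
  1. P → F ← X — F:collider[open] ⇒ active
  2. P → U ← M → F ← X — U:collider[open]; M:fork[blocks]; F:collider[open] ⇒ blocked
  3. P → U ← R → F ← X — U:collider[open]; R:fork[open]; F:collider[open] ⇒ active
Because an active path exists, P and X are not d-separated.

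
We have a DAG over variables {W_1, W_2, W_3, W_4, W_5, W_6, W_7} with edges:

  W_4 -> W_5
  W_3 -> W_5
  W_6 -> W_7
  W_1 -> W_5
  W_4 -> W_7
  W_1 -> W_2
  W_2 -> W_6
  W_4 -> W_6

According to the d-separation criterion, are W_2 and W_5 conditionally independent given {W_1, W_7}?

No — W_2 and W_5 are not d-separated given {W_1, W_7}.

3 paths connect W_2 and W_5; each must be blocked for d-separation to hold:
Path 1: W_2 → W_6 ← W_4 → W_5
  W_6 is a collider and its descendant W_7 is conditioned on, which opens it; W_4 is a fork and W_4 is not conditioned on — no node blocks this path, so it is active.
Path 2: W_2 → W_6 → W_7 ← W_4 → W_5
  W_6 is a chain and W_6 is not conditioned on; W_7 is a collider and W_7 is conditioned on, which opens it; W_4 is a fork and W_4 is not conditioned on — no node blocks this path, so it is active.
Path 3: W_2 ← W_1 → W_5
  W_1 is a fork here and W_1 is conditioned on, so the path is blocked at W_1.
Because an active path exists, W_2 and W_5 are not d-separated.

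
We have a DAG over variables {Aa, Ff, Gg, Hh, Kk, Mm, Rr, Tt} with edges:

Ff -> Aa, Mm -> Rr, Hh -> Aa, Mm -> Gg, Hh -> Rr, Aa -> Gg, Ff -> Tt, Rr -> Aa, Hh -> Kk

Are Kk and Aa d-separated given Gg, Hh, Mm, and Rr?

Yes — Kk and Aa are d-separated given {Gg, Hh, Mm, Rr}.

We examine all 3 paths between Kk and Aa:
Path 1: Kk ← Hh → Aa
  Hh is a fork here and Hh is conditioned on, so the path is blocked at Hh.
Path 2: Kk ← Hh → Rr → Aa
  Hh is a fork here and Hh is conditioned on, so the path is blocked at Hh.
Path 3: Kk ← Hh → Rr ← Mm → Gg ← Aa
  Hh is a fork here and Hh is conditioned on, so the path is blocked at Hh.
All paths are blocked; Kk ⊥ Aa | {Gg, Hh, Mm, Rr} holds.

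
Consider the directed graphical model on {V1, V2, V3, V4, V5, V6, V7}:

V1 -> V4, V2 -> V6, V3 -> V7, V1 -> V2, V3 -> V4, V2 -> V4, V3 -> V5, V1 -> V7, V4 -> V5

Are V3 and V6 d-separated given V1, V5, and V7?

No

There are 6 undirected paths between V3 and V6; checking each against the conditioning set {V1, V5, V7}:
Path 1: V3 → V7 ← V1 → V4 ← V2 → V6
  V1 is a fork here and V1 is conditioned on, so the path is blocked at V1.
Path 2: V3 → V7 ← V1 → V2 → V6
  V1 is a fork here and V1 is conditioned on, so the path is blocked at V1.
Path 3: V3 → V4 ← V1 → V2 → V6
  V1 is a fork here and V1 is conditioned on, so the path is blocked at V1.
Path 4: V3 → V4 ← V2 → V6
  V4 is a collider and its descendant V5 is conditioned on, which opens it; V2 is a fork and V2 is not conditioned on — no node blocks this path, so it is active.
Path 5: V3 → V5 ← V4 ← V1 → V2 → V6
  V1 is a fork here and V1 is conditioned on, so the path is blocked at V1.
Path 6: V3 → V5 ← V4 ← V2 → V6
  V5 is a collider and V5 is conditioned on, which opens it; V4 is a chain and V4 is not conditioned on; V2 is a fork and V2 is not conditioned on — no node blocks this path, so it is active.
Because an active path exists, V3 and V6 are not d-separated.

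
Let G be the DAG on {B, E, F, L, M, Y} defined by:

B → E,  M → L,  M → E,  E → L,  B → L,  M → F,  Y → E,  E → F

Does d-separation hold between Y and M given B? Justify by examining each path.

Yes

We examine all 4 paths between Y and M:
Path 1: Y → E ← B → L ← M
  E is a collider here and neither E nor any of its descendants is conditioned on, so the collider stays closed — the path is blocked at E.
Path 2: Y → E ← M
  E is a collider here and neither E nor any of its descendants is conditioned on, so the collider stays closed — the path is blocked at E.
Path 3: Y → E → L ← M
  L is a collider here and neither L nor any of its descendants is conditioned on, so the collider stays closed — the path is blocked at L.
Path 4: Y → E → F ← M
  F is a collider here and neither F nor any of its descendants is conditioned on, so the collider stays closed — the path is blocked at F.
Since every path is blocked, d-separation holds.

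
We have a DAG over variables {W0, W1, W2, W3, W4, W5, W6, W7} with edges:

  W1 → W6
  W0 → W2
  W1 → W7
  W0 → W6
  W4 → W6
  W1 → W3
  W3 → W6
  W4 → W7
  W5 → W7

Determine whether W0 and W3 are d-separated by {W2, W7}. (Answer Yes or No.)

There are 3 undirected paths between W0 and W3; checking each against the conditioning set {W2, W7}:
Path 1: W0 → W6 ← W3
  W6 is a collider here and neither W6 nor any of its descendants is conditioned on, so the collider stays closed — the path is blocked at W6.
Path 2: W0 → W6 ← W1 → W3
  W6 is a collider here and neither W6 nor any of its descendants is conditioned on, so the collider stays closed — the path is blocked at W6.
Path 3: W0 → W6 ← W4 → W7 ← W1 → W3
  W6 is a collider here and neither W6 nor any of its descendants is conditioned on, so the collider stays closed — the path is blocked at W6.
All paths are blocked; W0 ⊥ W3 | {W2, W7} holds.

Yes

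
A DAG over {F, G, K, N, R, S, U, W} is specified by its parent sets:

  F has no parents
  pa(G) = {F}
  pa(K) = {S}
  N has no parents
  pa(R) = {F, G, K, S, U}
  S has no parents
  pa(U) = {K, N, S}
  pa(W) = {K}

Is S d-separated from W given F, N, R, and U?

5 paths connect S and W; each must be blocked for d-separation to hold:
  1. S → K → W — K:chain[open] ⇒ active
  2. S → R ← K → W — R:collider[open]; K:fork[open] ⇒ active
  3. S → R ← U ← K → W — R:collider[open]; U:chain[blocks]; K:fork[open] ⇒ blocked
  4. S → U ← K → W — U:collider[open]; K:fork[open] ⇒ active
  5. S → U → R ← K → W — U:chain[blocks]; R:collider[open]; K:fork[open] ⇒ blocked
At least one path is unblocked, so d-separation fails.

No — S and W are not d-separated given {F, N, R, U}.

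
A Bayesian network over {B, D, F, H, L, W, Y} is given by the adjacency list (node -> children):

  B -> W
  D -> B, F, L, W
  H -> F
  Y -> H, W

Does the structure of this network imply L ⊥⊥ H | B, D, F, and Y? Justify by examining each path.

Yes

3 paths connect L and H; each must be blocked for d-separation to hold:
Path 1: L ← D → W ← Y → H
  D is a fork here and D is conditioned on, so the path is blocked at D.
Path 2: L ← D → F ← H
  D is a fork here and D is conditioned on, so the path is blocked at D.
Path 3: L ← D → B → W ← Y → H
  D is a fork here and D is conditioned on, so the path is blocked at D.
Every path is blocked, so L and H are d-separated given {B, D, F, Y}.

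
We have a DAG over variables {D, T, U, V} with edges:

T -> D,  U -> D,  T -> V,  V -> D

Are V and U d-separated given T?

There are 2 undirected paths between V and U; checking each against the conditioning set {T}:
Path 1: V ← T → D ← U
  T is a fork here and T is conditioned on, so the path is blocked at T.
Path 2: V → D ← U
  D is a collider here and neither D nor any of its descendants is conditioned on, so the collider stays closed — the path is blocked at D.
All paths are blocked; V ⊥ U | {T} holds.

Yes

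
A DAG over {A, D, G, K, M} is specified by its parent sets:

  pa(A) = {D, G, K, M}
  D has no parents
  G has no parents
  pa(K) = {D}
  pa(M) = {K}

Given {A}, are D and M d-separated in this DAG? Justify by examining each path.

4 paths connect D and M; each must be blocked for d-separation to hold:
Path 1: D → K → M
  K is a chain and K is not conditioned on — no node blocks this path, so it is active.
Path 2: D → K → A ← M
  K is a chain and K is not conditioned on; A is a collider and A is conditioned on, which opens it — no node blocks this path, so it is active.
Path 3: D → A ← M
  A is a collider and A is conditioned on, which opens it — no node blocks this path, so it is active.
Path 4: D → A ← K → M
  A is a collider and A is conditioned on, which opens it; K is a fork and K is not conditioned on — no node blocks this path, so it is active.
At least one path is unblocked, so d-separation fails.

No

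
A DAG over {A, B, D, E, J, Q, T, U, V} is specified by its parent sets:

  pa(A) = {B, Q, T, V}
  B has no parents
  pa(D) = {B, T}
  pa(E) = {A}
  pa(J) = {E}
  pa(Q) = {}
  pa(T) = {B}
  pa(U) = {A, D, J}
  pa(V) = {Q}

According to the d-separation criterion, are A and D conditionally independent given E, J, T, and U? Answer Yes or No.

There are 6 undirected paths between A and D; checking each against the conditioning set {E, J, T, U}:
Path 1: A ← B → D
  B is a fork and B is not conditioned on — no node blocks this path, so it is active.
Path 2: A ← B → T → D
  T is a chain here and T is conditioned on, so the path is blocked at T.
Path 3: A → U ← D
  U is a collider and U is conditioned on, which opens it — no node blocks this path, so it is active.
Path 4: A → E → J → U ← D
  E is a chain here and E is conditioned on, so the path is blocked at E.
Path 5: A ← T ← B → D
  T is a chain here and T is conditioned on, so the path is blocked at T.
Path 6: A ← T → D
  T is a fork here and T is conditioned on, so the path is blocked at T.
Since the path A ← B → D is active, A and D are not d-separated given {E, J, T, U}.

No — A and D are not d-separated given {E, J, T, U}.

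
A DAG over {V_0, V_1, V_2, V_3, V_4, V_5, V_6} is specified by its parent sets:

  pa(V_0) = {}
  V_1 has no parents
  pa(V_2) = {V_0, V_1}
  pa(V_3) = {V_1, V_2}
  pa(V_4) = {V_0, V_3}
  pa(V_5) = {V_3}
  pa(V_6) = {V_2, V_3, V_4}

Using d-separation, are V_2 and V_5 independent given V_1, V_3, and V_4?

Yes

6 paths connect V_2 and V_5; each must be blocked for d-separation to hold:
  1. V_2 ← V_0 → V_4 ← V_3 → V_5 — V_0:fork[open]; V_4:collider[open]; V_3:fork[blocks] ⇒ blocked
  2. V_2 ← V_0 → V_4 → V_6 ← V_3 → V_5 — V_0:fork[open]; V_4:chain[blocks]; V_6:collider[blocks]; V_3:fork[blocks] ⇒ blocked
  3. V_2 ← V_1 → V_3 → V_5 — V_1:fork[blocks]; V_3:chain[blocks] ⇒ blocked
  4. V_2 → V_3 → V_5 — V_3:chain[blocks] ⇒ blocked
  5. V_2 → V_6 ← V_3 → V_5 — V_6:collider[blocks]; V_3:fork[blocks] ⇒ blocked
  6. V_2 → V_6 ← V_4 ← V_3 → V_5 — V_6:collider[blocks]; V_4:chain[blocks]; V_3:fork[blocks] ⇒ blocked
All paths are blocked; V_2 ⊥ V_5 | {V_1, V_3, V_4} holds.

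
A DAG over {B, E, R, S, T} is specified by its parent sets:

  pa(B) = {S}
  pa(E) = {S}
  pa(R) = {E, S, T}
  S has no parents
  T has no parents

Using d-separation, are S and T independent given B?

Yes — S and T are d-separated given {B}.

2 paths connect S and T; each must be blocked for d-separation to hold:
Path 1: S → E → R ← T
  R is a collider here and neither R nor any of its descendants is conditioned on, so the collider stays closed — the path is blocked at R.
Path 2: S → R ← T
  R is a collider here and neither R nor any of its descendants is conditioned on, so the collider stays closed — the path is blocked at R.
All paths are blocked; S ⊥ T | {B} holds.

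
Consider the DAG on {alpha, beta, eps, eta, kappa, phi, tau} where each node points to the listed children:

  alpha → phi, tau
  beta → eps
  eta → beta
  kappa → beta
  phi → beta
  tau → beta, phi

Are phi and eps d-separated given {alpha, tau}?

No

3 paths connect phi and eps; each must be blocked for d-separation to hold:
  1. phi → beta → eps — beta:chain[open] ⇒ active
  2. phi ← tau → beta → eps — tau:fork[blocks]; beta:chain[open] ⇒ blocked
  3. phi ← alpha → tau → beta → eps — alpha:fork[blocks]; tau:chain[blocks]; beta:chain[open] ⇒ blocked
At least one path is unblocked, so d-separation fails.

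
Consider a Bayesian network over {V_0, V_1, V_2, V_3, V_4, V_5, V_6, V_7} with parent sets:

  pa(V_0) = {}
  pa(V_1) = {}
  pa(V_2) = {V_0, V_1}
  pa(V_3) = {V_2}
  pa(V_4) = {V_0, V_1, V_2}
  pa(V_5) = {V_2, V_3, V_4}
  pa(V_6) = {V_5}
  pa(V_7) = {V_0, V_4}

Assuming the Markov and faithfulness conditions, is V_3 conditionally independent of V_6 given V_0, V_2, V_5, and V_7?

There are 6 undirected paths between V_3 and V_6; checking each against the conditioning set {V_0, V_2, V_5, V_7}:
  1. V_3 → V_5 → V_6 — V_5:chain[blocks] ⇒ blocked
  2. V_3 ← V_2 → V_5 → V_6 — V_2:fork[blocks]; V_5:chain[blocks] ⇒ blocked
  3. V_3 ← V_2 → V_4 → V_5 → V_6 — V_2:fork[blocks]; V_4:chain[open]; V_5:chain[blocks] ⇒ blocked
  4. V_3 ← V_2 ← V_0 → V_4 → V_5 → V_6 — V_2:chain[blocks]; V_0:fork[blocks]; V_4:chain[open]; V_5:chain[blocks] ⇒ blocked
  5. V_3 ← V_2 ← V_0 → V_7 ← V_4 → V_5 → V_6 — V_2:chain[blocks]; V_0:fork[blocks]; V_7:collider[open]; V_4:fork[open]; V_5:chain[blocks] ⇒ blocked
  6. V_3 ← V_2 ← V_1 → V_4 → V_5 → V_6 — V_2:chain[blocks]; V_1:fork[open]; V_4:chain[open]; V_5:chain[blocks] ⇒ blocked
All paths are blocked; V_3 ⊥ V_6 | {V_0, V_2, V_5, V_7} holds.

Yes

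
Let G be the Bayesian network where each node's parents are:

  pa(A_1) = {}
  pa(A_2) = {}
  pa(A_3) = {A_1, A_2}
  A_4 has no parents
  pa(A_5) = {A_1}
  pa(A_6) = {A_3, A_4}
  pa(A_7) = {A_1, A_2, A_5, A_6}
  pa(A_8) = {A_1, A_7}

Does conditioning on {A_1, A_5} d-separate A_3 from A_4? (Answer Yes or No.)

Yes — A_3 and A_4 are d-separated given {A_1, A_5}.

We examine all 5 paths between A_3 and A_4:
  1. A_3 → A_6 ← A_4 — A_6:collider[blocks] ⇒ blocked
  2. A_3 ← A_1 → A_8 ← A_7 ← A_6 ← A_4 — A_1:fork[blocks]; A_8:collider[blocks]; A_7:chain[open]; A_6:chain[open] ⇒ blocked
  3. A_3 ← A_1 → A_7 ← A_6 ← A_4 — A_1:fork[blocks]; A_7:collider[blocks]; A_6:chain[open] ⇒ blocked
  4. A_3 ← A_1 → A_5 → A_7 ← A_6 ← A_4 — A_1:fork[blocks]; A_5:chain[blocks]; A_7:collider[blocks]; A_6:chain[open] ⇒ blocked
  5. A_3 ← A_2 → A_7 ← A_6 ← A_4 — A_2:fork[open]; A_7:collider[blocks]; A_6:chain[open] ⇒ blocked
All paths are blocked; A_3 ⊥ A_4 | {A_1, A_5} holds.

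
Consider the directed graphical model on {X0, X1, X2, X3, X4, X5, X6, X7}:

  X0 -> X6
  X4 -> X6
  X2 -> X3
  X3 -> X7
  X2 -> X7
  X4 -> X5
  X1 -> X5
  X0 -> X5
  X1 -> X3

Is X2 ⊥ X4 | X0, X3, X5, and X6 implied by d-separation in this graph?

No — X2 and X4 are not d-separated given {X0, X3, X5, X6}.

We examine all 4 paths between X2 and X4:
Path 1: X2 → X7 ← X3 ← X1 → X5 ← X4
  X7 is a collider here and neither X7 nor any of its descendants is conditioned on, so the collider stays closed — the path is blocked at X7.
Path 2: X2 → X7 ← X3 ← X1 → X5 ← X0 → X6 ← X4
  X7 is a collider here and neither X7 nor any of its descendants is conditioned on, so the collider stays closed — the path is blocked at X7.
Path 3: X2 → X3 ← X1 → X5 ← X4
  X3 is a collider and X3 is conditioned on, which opens it; X1 is a fork and X1 is not conditioned on; X5 is a collider and X5 is conditioned on, which opens it — no node blocks this path, so it is active.
Path 4: X2 → X3 ← X1 → X5 ← X0 → X6 ← X4
  X0 is a fork here and X0 is conditioned on, so the path is blocked at X0.
Since the path X2 → X3 ← X1 → X5 ← X4 is active, X2 and X4 are not d-separated given {X0, X3, X5, X6}.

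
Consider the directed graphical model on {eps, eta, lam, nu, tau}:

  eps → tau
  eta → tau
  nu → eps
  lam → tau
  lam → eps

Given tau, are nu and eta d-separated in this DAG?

Enumerating the 2 paths from nu to eta and testing each for blocking by {tau}:
Path 1: nu → eps → tau ← eta
  eps is a chain and eps is not conditioned on; tau is a collider and tau is conditioned on, which opens it — no node blocks this path, so it is active.
Path 2: nu → eps ← lam → tau ← eta
  eps is a collider and its descendant tau is conditioned on, which opens it; lam is a fork and lam is not conditioned on; tau is a collider and tau is conditioned on, which opens it — no node blocks this path, so it is active.
Since the path nu → eps → tau ← eta is active, nu and eta are not d-separated given {tau}.

No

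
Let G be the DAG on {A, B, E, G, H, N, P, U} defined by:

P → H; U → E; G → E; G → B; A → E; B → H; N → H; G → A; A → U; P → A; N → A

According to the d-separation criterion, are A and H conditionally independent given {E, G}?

No

5 paths connect A and H; each must be blocked for d-separation to hold:
  1. A → E ← G → B → H — E:collider[open]; G:fork[blocks]; B:chain[open] ⇒ blocked
  2. A ← P → H — P:fork[open] ⇒ active
  3. A ← N → H — N:fork[open] ⇒ active
  4. A ← G → B → H — G:fork[blocks]; B:chain[open] ⇒ blocked
  5. A → U → E ← G → B → H — U:chain[open]; E:collider[open]; G:fork[blocks]; B:chain[open] ⇒ blocked
Because an active path exists, A and H are not d-separated.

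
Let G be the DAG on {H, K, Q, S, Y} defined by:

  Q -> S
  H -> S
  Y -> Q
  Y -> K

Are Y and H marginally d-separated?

The only undirected path from Y to H is:
Path 1: Y → Q → S ← H
  S is a collider here and neither S nor any of its descendants is conditioned on, so the collider stays closed — the path is blocked at S.
All paths are blocked; Y ⊥ H | ∅ holds.

Yes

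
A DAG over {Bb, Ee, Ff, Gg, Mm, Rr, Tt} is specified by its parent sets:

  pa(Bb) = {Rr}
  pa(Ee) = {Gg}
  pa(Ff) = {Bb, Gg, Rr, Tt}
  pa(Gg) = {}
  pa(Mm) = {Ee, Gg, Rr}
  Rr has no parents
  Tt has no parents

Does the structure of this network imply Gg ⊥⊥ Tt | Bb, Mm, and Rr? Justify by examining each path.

We examine all 5 paths between Gg and Tt:
Path 1: Gg → Ee → Mm ← Rr → Ff ← Tt
  Rr is a fork here and Rr is conditioned on, so the path is blocked at Rr.
Path 2: Gg → Ee → Mm ← Rr → Bb → Ff ← Tt
  Rr is a fork here and Rr is conditioned on, so the path is blocked at Rr.
Path 3: Gg → Mm ← Rr → Ff ← Tt
  Rr is a fork here and Rr is conditioned on, so the path is blocked at Rr.
Path 4: Gg → Mm ← Rr → Bb → Ff ← Tt
  Rr is a fork here and Rr is conditioned on, so the path is blocked at Rr.
Path 5: Gg → Ff ← Tt
  Ff is a collider here and neither Ff nor any of its descendants is conditioned on, so the collider stays closed — the path is blocked at Ff.
All paths are blocked; Gg ⊥ Tt | {Bb, Mm, Rr} holds.

Yes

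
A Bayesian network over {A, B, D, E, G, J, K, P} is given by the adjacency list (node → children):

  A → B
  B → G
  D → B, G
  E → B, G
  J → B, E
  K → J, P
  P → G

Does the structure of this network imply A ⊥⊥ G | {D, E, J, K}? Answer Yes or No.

No

Enumerating the 6 paths from A to G and testing each for blocking by {D, E, J, K}:
Path 1: A → B ← E → G
  B is a collider here and neither B nor any of its descendants is conditioned on, so the collider stays closed — the path is blocked at B.
Path 2: A → B ← E ← J ← K → P → G
  B is a collider here and neither B nor any of its descendants is conditioned on, so the collider stays closed — the path is blocked at B.
Path 3: A → B → G
  B is a chain and B is not conditioned on — no node blocks this path, so it is active.
Path 4: A → B ← J → E → G
  B is a collider here and neither B nor any of its descendants is conditioned on, so the collider stays closed — the path is blocked at B.
Path 5: A → B ← J ← K → P → G
  B is a collider here and neither B nor any of its descendants is conditioned on, so the collider stays closed — the path is blocked at B.
Path 6: A → B ← D → G
  B is a collider here and neither B nor any of its descendants is conditioned on, so the collider stays closed — the path is blocked at B.
At least one path is unblocked, so d-separation fails.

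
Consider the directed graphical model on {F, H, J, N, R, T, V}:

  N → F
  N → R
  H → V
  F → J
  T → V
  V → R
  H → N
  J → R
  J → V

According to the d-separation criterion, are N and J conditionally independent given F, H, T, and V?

Yes

We examine all 5 paths between N and J:
Path 1: N → F → J
  F is a chain here and F is conditioned on, so the path is blocked at F.
Path 2: N → R ← J
  R is a collider here and neither R nor any of its descendants is conditioned on, so the collider stays closed — the path is blocked at R.
Path 3: N → R ← V ← J
  R is a collider here and neither R nor any of its descendants is conditioned on, so the collider stays closed — the path is blocked at R.
Path 4: N ← H → V ← J
  H is a fork here and H is conditioned on, so the path is blocked at H.
Path 5: N ← H → V → R ← J
  H is a fork here and H is conditioned on, so the path is blocked at H.
Every path is blocked, so N and J are d-separated given {F, H, T, V}.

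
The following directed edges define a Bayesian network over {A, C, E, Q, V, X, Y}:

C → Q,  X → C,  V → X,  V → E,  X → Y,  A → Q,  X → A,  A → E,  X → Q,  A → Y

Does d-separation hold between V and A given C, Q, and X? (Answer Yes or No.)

5 paths connect V and A; each must be blocked for d-separation to hold:
  1. V → E ← A — E:collider[blocks] ⇒ blocked
  2. V → X → C → Q ← A — X:chain[blocks]; C:chain[blocks]; Q:collider[open] ⇒ blocked
  3. V → X → Q ← A — X:chain[blocks]; Q:collider[open] ⇒ blocked
  4. V → X → A — X:chain[blocks] ⇒ blocked
  5. V → X → Y ← A — X:chain[blocks]; Y:collider[blocks] ⇒ blocked
Since every path is blocked, d-separation holds.

Yes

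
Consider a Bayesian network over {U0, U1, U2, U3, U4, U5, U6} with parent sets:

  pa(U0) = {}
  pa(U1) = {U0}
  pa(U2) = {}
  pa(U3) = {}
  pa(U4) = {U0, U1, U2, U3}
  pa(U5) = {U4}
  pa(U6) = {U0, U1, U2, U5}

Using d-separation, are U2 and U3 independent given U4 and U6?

No — U2 and U3 are not d-separated given {U4, U6}.

There are 6 undirected paths between U2 and U3; checking each against the conditioning set {U4, U6}:
  1. U2 → U4 ← U3 — U4:collider[open] ⇒ active
  2. U2 → U6 ← U5 ← U4 ← U3 — U6:collider[open]; U5:chain[open]; U4:chain[blocks] ⇒ blocked
  3. U2 → U6 ← U0 → U4 ← U3 — U6:collider[open]; U0:fork[open]; U4:collider[open] ⇒ active
  4. U2 → U6 ← U0 → U1 → U4 ← U3 — U6:collider[open]; U0:fork[open]; U1:chain[open]; U4:collider[open] ⇒ active
  5. U2 → U6 ← U1 ← U0 → U4 ← U3 — U6:collider[open]; U1:chain[open]; U0:fork[open]; U4:collider[open] ⇒ active
  6. U2 → U6 ← U1 → U4 ← U3 — U6:collider[open]; U1:fork[open]; U4:collider[open] ⇒ active
Because an active path exists, U2 and U3 are not d-separated.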